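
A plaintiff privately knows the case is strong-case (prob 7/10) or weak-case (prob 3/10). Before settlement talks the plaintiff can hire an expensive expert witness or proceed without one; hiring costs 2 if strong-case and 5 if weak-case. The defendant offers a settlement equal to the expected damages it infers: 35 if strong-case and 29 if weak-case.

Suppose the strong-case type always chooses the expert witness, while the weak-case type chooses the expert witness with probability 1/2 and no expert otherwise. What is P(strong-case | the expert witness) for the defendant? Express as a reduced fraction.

14/17

P(the expert witness) = (7/10)·1 + (3/10)·(1/2) = 17/20.
By Bayes' rule, P(strong-case | the expert witness) = (7/10) / (17/20) = 14/17.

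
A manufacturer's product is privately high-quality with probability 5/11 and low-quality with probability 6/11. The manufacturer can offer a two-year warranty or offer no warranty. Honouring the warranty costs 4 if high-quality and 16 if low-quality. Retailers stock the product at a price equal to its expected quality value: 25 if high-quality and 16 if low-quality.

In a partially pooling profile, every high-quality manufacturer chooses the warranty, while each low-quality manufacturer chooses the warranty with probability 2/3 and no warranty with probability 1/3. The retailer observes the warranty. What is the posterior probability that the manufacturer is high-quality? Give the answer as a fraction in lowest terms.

5/9

P(the warranty) = (5/11)·1 + (6/11)·(2/3) = 9/11.
By Bayes' rule, P(high-quality | the warranty) = (5/11) / (9/11) = 5/9.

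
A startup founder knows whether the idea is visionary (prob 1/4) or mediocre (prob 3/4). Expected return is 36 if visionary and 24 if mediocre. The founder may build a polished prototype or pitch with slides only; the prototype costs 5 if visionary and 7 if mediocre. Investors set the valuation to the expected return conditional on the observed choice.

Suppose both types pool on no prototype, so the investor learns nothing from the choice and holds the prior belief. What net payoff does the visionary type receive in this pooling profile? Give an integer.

27

Pooled valuation = 1/4·36 + 3/4·24 = 27.
visionary pays no cost for no prototype, so net payoff = 27.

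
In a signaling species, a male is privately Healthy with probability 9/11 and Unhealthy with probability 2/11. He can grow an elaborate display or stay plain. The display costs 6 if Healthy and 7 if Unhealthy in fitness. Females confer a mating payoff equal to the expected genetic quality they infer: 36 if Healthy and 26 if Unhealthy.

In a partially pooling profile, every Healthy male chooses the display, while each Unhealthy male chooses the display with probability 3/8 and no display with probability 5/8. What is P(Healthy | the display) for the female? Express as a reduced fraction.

P(the display) = (9/11)·1 + (2/11)·(3/8) = 39/44.
By Bayes' rule, P(Healthy | the display) = (9/11) / (39/44) = 12/13.

12/13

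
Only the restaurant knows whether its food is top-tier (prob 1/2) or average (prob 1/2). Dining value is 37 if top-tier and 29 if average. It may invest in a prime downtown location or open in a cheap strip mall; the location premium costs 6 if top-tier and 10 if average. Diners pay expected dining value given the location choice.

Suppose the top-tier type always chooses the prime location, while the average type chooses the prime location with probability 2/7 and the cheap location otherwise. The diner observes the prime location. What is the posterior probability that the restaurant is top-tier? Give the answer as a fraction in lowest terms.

P(the prime location) = (1/2)·1 + (1/2)·(2/7) = 9/14.
By Bayes' rule, P(top-tier | the prime location) = (1/2) / (9/14) = 7/9.

7/9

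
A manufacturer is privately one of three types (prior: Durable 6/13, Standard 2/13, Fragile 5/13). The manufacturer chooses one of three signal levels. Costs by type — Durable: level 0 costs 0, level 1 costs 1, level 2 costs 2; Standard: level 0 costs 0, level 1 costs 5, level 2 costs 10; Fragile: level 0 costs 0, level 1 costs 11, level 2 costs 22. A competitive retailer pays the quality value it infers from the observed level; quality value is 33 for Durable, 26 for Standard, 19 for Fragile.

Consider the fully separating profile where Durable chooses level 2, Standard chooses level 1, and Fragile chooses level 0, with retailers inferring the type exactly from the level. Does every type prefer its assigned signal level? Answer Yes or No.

No

Separating prices: level 2 → 33, level 1 → 26, level 0 → 19.
Durable (assigned level 2): level 0: 19 − 0 = 19; level 1: 26 − 1 = 25; level 2: 33 − 2 = 31. Durable stays.
Standard (assigned level 1): level 0: 19 − 0 = 19; level 1: 26 − 5 = 21; level 2: 33 − 10 = 23. Standard prefers level 2.
Fragile (assigned level 0): level 0: 19 − 0 = 19; level 1: 26 − 11 = 15; level 2: 33 − 22 = 11. Fragile stays.
At least one type deviates; the separating profile fails.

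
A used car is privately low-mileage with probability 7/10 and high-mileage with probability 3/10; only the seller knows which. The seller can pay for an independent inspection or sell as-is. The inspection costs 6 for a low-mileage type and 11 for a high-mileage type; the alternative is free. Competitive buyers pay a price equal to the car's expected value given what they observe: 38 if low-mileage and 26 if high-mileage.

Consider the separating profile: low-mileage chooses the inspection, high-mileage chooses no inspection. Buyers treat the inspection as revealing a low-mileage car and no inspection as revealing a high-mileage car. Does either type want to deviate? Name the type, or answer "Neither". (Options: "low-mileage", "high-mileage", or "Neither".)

high-mileage

The inspection pays 38; no inspection pays 26.
low-mileage: assigned the inspection, nets 38 − 6 = 32; deviating to no inspection nets 26.
high-mileage: assigned no inspection, nets 26; deviating to the inspection nets 38 − 11 = 27.
The high-mileage type gains 1 by deviating.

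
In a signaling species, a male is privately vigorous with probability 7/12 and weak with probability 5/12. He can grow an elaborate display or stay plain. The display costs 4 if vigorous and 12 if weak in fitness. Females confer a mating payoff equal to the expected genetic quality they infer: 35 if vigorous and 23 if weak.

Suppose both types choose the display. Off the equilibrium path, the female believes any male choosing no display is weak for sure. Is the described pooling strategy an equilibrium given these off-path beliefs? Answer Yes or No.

On path, the female holds the prior and pays 7/12·35 + 5/12·23 = 30. Off path (no display), believing weak, it pays 23.
vigorous: the display nets 30 − 4 = 26; no display nets 23. vigorous stays.
weak: the display nets 30 − 12 = 18; no display nets 23. weak would deviate.
A type deviates, so pooling fails.

No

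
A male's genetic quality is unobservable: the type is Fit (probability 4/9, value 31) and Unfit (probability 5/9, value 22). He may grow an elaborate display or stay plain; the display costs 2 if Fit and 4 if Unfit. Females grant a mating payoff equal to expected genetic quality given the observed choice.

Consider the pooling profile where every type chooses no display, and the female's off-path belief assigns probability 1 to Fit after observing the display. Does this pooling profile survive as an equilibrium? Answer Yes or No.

No

On path, the female holds the prior and pays 4/9·31 + 5/9·22 = 26. Off path (the display), believing Fit, it pays 31.
Fit: no display nets 26; the display nets 31 − 2 = 29. Fit would deviate.
Unfit: no display nets 26; the display nets 31 − 4 = 27. Unfit would deviate.
A type deviates, so pooling fails.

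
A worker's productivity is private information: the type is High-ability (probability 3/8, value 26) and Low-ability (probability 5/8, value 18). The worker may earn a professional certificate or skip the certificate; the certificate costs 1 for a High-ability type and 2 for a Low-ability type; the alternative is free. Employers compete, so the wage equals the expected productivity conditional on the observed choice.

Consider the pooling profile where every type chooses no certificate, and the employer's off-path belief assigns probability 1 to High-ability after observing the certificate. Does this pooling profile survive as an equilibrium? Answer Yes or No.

On path, the employer holds the prior and pays 3/8·26 + 5/8·18 = 21. Off path (the certificate), believing High-ability, it pays 26.
High-ability: no certificate nets 21; the certificate nets 26 − 1 = 25. High-ability would deviate.
Low-ability: no certificate nets 21; the certificate nets 26 − 2 = 24. Low-ability would deviate.
A type deviates, so pooling fails.

No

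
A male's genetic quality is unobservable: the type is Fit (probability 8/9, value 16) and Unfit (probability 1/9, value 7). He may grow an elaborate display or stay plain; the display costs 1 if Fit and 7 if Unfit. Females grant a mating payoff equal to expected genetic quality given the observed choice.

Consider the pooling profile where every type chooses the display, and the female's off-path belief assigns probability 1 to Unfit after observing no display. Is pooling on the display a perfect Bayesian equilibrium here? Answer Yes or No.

Yes

On path, the female holds the prior and pays 8/9·16 + 1/9·7 = 15. Off path (no display), believing Unfit, it pays 7.
Fit: the display nets 15 − 1 = 14; no display nets 7. Fit stays.
Unfit: the display nets 15 − 7 = 8; no display nets 7. Unfit stays.
No type deviates, so pooling is sustained.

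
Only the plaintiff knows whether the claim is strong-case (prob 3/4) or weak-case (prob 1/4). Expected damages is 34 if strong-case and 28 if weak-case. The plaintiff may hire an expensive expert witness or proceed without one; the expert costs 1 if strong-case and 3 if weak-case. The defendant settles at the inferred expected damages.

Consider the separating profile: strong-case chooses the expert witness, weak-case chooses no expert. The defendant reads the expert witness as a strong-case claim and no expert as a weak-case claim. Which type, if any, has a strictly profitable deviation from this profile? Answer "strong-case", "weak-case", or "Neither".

The expert witness pays 34; no expert pays 28.
strong-case: assigned the expert witness, nets 34 − 1 = 33; deviating to no expert nets 28.
weak-case: assigned no expert, nets 28; deviating to the expert witness nets 34 − 3 = 31.
The weak-case type gains 3 by deviating.

weak-case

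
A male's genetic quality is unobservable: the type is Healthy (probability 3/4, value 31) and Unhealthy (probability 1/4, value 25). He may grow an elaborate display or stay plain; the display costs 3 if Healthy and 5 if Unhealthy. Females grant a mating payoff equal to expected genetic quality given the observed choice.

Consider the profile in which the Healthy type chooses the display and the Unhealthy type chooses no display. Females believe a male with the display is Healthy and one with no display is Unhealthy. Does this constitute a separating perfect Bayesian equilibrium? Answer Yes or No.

Under these beliefs, the display earns mating payoff 31 and no display earns mating payoff 25.
Healthy: the display nets 31 − 3 = 28; no display nets 25. Healthy prefers the display.
Unhealthy: the display nets 31 − 5 = 26; no display nets 25. Unhealthy would deviate to the display.
Unhealthy has a profitable deviation, so the profile is not an equilibrium.

No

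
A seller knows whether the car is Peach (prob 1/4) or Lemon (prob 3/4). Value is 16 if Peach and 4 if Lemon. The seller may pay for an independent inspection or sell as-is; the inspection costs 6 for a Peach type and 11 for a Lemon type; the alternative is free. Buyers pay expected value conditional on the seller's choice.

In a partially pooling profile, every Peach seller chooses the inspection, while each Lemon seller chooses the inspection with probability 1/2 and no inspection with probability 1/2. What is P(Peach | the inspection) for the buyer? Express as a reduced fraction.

2/5

P(the inspection) = (1/4)·1 + (3/4)·(1/2) = 5/8.
By Bayes' rule, P(Peach | the inspection) = (1/4) / (5/8) = 2/5.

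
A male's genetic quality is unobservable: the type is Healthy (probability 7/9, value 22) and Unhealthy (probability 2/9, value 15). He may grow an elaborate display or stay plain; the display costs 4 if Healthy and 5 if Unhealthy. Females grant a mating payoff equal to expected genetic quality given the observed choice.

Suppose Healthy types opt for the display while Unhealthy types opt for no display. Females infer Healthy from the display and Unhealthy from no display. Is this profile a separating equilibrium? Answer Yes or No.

No

Under these beliefs, the display earns mating payoff 22 and no display earns mating payoff 15.
Healthy: the display nets 22 − 4 = 18; no display nets 15. Healthy prefers the display.
Unhealthy: the display nets 22 − 5 = 17; no display nets 15. Unhealthy would deviate to the display.
Unhealthy has a profitable deviation, so the profile is not an equilibrium.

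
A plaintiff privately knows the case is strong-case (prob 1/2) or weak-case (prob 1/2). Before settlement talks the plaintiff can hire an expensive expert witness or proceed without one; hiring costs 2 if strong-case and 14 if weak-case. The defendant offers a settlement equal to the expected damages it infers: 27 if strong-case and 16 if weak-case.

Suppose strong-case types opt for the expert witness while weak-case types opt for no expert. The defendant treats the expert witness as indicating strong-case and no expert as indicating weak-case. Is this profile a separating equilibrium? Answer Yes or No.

Under these beliefs, the expert witness earns settlement 27 and no expert earns settlement 16.
strong-case: the expert witness nets 27 − 2 = 25; no expert nets 16. strong-case prefers the expert witness.
weak-case: the expert witness nets 27 − 14 = 13; no expert nets 16. weak-case prefers no expert.
Neither type deviates, so the separating profile is an equilibrium.

Yes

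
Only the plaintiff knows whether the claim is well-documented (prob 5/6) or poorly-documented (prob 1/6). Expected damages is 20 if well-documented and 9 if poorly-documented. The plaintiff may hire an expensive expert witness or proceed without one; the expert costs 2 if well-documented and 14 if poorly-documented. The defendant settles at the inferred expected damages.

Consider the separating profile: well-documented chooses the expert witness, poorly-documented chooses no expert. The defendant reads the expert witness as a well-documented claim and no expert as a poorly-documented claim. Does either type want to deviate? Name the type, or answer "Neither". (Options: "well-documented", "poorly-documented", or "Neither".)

The expert witness pays 20; no expert pays 9.
well-documented: assigned the expert witness, nets 20 − 2 = 18; deviating to no expert nets 9.
poorly-documented: assigned no expert, nets 9; deviating to the expert witness nets 20 − 14 = 6.
Both types strictly prefer their assigned action; no profitable deviation.

Neither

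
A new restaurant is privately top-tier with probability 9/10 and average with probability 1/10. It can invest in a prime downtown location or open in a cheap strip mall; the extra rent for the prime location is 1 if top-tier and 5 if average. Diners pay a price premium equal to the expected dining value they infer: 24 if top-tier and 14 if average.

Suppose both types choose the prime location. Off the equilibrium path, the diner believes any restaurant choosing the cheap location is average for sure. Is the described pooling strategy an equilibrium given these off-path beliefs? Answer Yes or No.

On path, the diner holds the prior and pays 9/10·24 + 1/10·14 = 23. Off path (the cheap location), believing average, it pays 14.
top-tier: the prime location nets 23 − 1 = 22; the cheap location nets 14. top-tier stays.
average: the prime location nets 23 − 5 = 18; the cheap location nets 14. average stays.
No type deviates, so pooling is sustained.

Yes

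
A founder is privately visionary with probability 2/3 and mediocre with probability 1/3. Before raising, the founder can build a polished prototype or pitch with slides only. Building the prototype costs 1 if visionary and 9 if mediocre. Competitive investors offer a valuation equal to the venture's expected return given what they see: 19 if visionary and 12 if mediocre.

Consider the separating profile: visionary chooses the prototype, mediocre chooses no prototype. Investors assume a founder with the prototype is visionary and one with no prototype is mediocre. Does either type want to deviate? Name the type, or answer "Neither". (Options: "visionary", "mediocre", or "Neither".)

The prototype pays 19; no prototype pays 12.
visionary: assigned the prototype, nets 19 − 1 = 18; deviating to no prototype nets 12.
mediocre: assigned no prototype, nets 12; deviating to the prototype nets 19 − 9 = 10.
Both types strictly prefer their assigned action; no profitable deviation.

Neither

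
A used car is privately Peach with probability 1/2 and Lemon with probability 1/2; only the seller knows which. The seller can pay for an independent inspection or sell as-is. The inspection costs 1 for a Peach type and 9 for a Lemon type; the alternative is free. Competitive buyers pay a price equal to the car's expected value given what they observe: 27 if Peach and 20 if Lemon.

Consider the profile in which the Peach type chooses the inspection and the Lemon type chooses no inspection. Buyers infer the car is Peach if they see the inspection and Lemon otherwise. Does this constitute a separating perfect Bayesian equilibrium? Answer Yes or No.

Under these beliefs, the inspection earns price 27 and no inspection earns price 20.
Peach: the inspection nets 27 − 1 = 26; no inspection nets 20. Peach prefers the inspection.
Lemon: the inspection nets 27 − 9 = 18; no inspection nets 20. Lemon prefers no inspection.
Neither type deviates, so the separating profile is an equilibrium.

Yes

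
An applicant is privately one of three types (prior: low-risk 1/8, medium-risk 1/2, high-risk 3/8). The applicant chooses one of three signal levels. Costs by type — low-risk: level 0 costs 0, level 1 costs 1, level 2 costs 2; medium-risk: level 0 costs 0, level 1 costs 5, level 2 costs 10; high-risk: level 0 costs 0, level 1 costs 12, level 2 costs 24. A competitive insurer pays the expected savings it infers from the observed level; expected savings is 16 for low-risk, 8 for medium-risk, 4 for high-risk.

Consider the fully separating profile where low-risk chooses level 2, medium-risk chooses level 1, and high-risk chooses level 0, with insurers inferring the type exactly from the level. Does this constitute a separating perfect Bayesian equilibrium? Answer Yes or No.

No

Separating rebates: level 2 → 16, level 1 → 8, level 0 → 4.
low-risk (assigned level 2): level 0: 4 − 0 = 4; level 1: 8 − 1 = 7; level 2: 16 − 2 = 14. low-risk stays.
medium-risk (assigned level 1): level 0: 4 − 0 = 4; level 1: 8 − 5 = 3; level 2: 16 − 10 = 6. medium-risk prefers level 2.
high-risk (assigned level 0): level 0: 4 − 0 = 4; level 1: 8 − 12 = -4; level 2: 16 − 24 = -8. high-risk stays.
At least one type deviates; the separating profile fails.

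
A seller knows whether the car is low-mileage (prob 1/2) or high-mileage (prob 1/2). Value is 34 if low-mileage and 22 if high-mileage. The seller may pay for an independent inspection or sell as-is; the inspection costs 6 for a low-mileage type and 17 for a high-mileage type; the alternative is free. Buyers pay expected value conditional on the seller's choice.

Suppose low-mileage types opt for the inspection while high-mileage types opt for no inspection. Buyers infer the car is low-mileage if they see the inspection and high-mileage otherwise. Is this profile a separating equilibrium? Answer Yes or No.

Under these beliefs, the inspection earns price 34 and no inspection earns price 22.
low-mileage: the inspection nets 34 − 6 = 28; no inspection nets 22. low-mileage prefers the inspection.
high-mileage: the inspection nets 34 − 17 = 17; no inspection nets 22. high-mileage prefers no inspection.
Neither type deviates, so the separating profile is an equilibrium.

Yes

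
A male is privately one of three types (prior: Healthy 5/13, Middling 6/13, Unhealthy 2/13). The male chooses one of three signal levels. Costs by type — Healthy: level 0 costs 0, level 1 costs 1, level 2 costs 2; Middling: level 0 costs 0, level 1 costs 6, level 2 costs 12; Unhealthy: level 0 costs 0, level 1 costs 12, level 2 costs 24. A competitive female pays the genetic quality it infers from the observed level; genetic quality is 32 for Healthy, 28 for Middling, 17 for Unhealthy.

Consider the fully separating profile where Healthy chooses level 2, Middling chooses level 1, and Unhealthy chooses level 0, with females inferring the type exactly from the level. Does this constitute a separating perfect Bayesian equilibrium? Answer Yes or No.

Yes

Separating mating payoffs: level 2 → 32, level 1 → 28, level 0 → 17.
Healthy (assigned level 2): level 0: 17 − 0 = 17; level 1: 28 − 1 = 27; level 2: 32 − 2 = 30. Healthy stays.
Middling (assigned level 1): level 0: 17 − 0 = 17; level 1: 28 − 6 = 22; level 2: 32 − 12 = 20. Middling stays.
Unhealthy (assigned level 0): level 0: 17 − 0 = 17; level 1: 28 − 12 = 16; level 2: 32 − 24 = 8. Unhealthy stays.
Every type prefers its assigned level; separation holds.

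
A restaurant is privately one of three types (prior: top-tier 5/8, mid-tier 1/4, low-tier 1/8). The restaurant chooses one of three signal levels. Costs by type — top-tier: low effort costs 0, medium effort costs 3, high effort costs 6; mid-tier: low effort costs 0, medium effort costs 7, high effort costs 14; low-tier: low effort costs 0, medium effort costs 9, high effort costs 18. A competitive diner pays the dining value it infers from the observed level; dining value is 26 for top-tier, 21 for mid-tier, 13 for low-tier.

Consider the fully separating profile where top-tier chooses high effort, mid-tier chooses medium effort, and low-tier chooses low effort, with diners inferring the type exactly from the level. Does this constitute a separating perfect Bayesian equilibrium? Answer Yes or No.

Yes

Separating price premiums: high effort → 26, medium effort → 21, low effort → 13.
top-tier (assigned high effort): low effort: 13 − 0 = 13; medium effort: 21 − 3 = 18; high effort: 26 − 6 = 20. top-tier stays.
mid-tier (assigned medium effort): low effort: 13 − 0 = 13; medium effort: 21 − 7 = 14; high effort: 26 − 14 = 12. mid-tier stays.
low-tier (assigned low effort): low effort: 13 − 0 = 13; medium effort: 21 − 9 = 12; high effort: 26 − 18 = 8. low-tier stays.
Every type prefers its assigned level; separation holds.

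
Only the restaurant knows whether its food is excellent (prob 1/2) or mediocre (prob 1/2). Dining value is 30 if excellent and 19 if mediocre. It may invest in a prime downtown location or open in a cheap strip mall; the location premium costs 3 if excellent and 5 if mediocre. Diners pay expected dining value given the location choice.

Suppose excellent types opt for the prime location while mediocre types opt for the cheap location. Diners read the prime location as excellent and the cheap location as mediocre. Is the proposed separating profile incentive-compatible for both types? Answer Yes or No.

No

Under these beliefs, the prime location earns price premium 30 and the cheap location earns price premium 19.
excellent: the prime location nets 30 − 3 = 27; the cheap location nets 19. excellent prefers the prime location.
mediocre: the prime location nets 30 − 5 = 25; the cheap location nets 19. mediocre would deviate to the prime location.
mediocre has a profitable deviation, so the profile is not an equilibrium.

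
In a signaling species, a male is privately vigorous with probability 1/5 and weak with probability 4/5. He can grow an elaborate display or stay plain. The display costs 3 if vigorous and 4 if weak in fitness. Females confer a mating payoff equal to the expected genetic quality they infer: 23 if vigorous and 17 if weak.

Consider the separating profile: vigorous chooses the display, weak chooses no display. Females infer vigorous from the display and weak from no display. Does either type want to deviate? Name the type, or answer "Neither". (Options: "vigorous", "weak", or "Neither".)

The display pays 23; no display pays 17.
vigorous: assigned the display, nets 23 − 3 = 20; deviating to no display nets 17.
weak: assigned no display, nets 17; deviating to the display nets 23 − 4 = 19.
The weak type gains 2 by deviating.

weak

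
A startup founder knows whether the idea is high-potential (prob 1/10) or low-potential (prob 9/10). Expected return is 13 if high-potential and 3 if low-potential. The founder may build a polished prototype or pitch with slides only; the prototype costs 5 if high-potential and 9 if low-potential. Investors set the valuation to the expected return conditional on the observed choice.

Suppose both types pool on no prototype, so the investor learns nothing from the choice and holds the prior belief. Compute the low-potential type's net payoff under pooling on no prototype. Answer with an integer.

Pooled valuation = 1/10·13 + 9/10·3 = 4.
low-potential pays no cost for no prototype, so net payoff = 4.

4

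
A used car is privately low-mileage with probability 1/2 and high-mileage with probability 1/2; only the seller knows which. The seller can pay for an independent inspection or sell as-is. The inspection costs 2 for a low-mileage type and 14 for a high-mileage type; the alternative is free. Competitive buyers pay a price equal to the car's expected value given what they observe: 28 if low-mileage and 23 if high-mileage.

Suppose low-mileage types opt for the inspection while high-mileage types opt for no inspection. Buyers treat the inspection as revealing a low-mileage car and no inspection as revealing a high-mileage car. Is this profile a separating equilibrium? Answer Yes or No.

Under these beliefs, the inspection earns price 28 and no inspection earns price 23.
low-mileage: the inspection nets 28 − 2 = 26; no inspection nets 23. low-mileage prefers the inspection.
high-mileage: the inspection nets 28 − 14 = 14; no inspection nets 23. high-mileage prefers no inspection.
Neither type deviates, so the separating profile is an equilibrium.

Yes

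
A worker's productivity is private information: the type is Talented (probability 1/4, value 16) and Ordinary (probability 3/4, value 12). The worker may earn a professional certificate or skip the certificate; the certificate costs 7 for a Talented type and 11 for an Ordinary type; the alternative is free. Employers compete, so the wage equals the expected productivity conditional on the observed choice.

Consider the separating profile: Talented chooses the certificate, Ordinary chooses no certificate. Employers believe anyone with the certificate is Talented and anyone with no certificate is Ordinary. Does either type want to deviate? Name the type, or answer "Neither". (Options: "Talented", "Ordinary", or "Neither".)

The certificate pays 16; no certificate pays 12.
Talented: assigned the certificate, nets 16 − 7 = 9; deviating to no certificate nets 12.
Ordinary: assigned no certificate, nets 12; deviating to the certificate nets 16 − 11 = 5.
The Talented type gains 3 by deviating.

Talented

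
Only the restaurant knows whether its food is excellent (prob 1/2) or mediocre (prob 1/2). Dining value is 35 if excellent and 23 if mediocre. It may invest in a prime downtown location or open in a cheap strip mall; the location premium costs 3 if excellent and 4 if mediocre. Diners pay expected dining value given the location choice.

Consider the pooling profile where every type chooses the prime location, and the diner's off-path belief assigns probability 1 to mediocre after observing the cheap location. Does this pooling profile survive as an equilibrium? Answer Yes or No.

Yes

On path, the diner holds the prior and pays 1/2·35 + 1/2·23 = 29. Off path (the cheap location), believing mediocre, it pays 23.
excellent: the prime location nets 29 − 3 = 26; the cheap location nets 23. excellent stays.
mediocre: the prime location nets 29 − 4 = 25; the cheap location nets 23. mediocre stays.
No type deviates, so pooling is sustained.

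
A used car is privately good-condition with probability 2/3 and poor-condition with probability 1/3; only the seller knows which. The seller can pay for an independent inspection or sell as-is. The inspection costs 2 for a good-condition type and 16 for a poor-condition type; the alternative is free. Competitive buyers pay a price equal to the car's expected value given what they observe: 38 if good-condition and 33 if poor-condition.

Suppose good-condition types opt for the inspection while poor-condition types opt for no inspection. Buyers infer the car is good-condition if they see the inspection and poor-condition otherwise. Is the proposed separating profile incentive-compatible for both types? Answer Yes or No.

Under these beliefs, the inspection earns price 38 and no inspection earns price 33.
good-condition: the inspection nets 38 − 2 = 36; no inspection nets 33. good-condition prefers the inspection.
poor-condition: the inspection nets 38 − 16 = 22; no inspection nets 33. poor-condition prefers no inspection.
Neither type deviates, so the separating profile is an equilibrium.

Yes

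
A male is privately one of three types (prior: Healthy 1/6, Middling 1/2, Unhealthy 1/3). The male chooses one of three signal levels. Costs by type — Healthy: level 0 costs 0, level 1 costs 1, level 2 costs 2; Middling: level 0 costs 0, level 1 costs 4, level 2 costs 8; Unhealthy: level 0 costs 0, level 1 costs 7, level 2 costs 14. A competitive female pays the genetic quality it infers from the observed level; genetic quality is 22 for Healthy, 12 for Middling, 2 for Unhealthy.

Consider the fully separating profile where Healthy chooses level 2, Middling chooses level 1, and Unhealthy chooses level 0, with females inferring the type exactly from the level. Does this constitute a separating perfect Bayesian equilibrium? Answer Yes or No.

No

Separating mating payoffs: level 2 → 22, level 1 → 12, level 0 → 2.
Healthy (assigned level 2): level 0: 2 − 0 = 2; level 1: 12 − 1 = 11; level 2: 22 − 2 = 20. Healthy stays.
Middling (assigned level 1): level 0: 2 − 0 = 2; level 1: 12 − 4 = 8; level 2: 22 − 8 = 14. Middling prefers level 2.
Unhealthy (assigned level 0): level 0: 2 − 0 = 2; level 1: 12 − 7 = 5; level 2: 22 − 14 = 8. Unhealthy prefers level 2.
At least one type deviates; the separating profile fails.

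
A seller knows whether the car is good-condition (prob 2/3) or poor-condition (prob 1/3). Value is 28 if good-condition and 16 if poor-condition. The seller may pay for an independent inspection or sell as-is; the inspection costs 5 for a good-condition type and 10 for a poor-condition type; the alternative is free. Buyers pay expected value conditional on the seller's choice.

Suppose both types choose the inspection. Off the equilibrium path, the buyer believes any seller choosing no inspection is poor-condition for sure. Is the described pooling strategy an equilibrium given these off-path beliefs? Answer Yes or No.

No

On path, the buyer holds the prior and pays 2/3·28 + 1/3·16 = 24. Off path (no inspection), believing poor-condition, it pays 16.
good-condition: the inspection nets 24 − 5 = 19; no inspection nets 16. good-condition stays.
poor-condition: the inspection nets 24 − 10 = 14; no inspection nets 16. poor-condition would deviate.
A type deviates, so pooling fails.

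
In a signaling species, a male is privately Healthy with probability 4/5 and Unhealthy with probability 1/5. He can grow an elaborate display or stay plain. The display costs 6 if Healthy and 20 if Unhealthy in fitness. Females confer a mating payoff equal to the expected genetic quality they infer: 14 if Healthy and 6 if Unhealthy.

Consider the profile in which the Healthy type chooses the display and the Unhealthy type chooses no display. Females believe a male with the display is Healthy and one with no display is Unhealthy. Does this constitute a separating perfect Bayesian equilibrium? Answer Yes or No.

Yes

Under these beliefs, the display earns mating payoff 14 and no display earns mating payoff 6.
Healthy: the display nets 14 − 6 = 8; no display nets 6. Healthy prefers the display.
Unhealthy: the display nets 14 − 20 = -6; no display nets 6. Unhealthy prefers no display.
Neither type deviates, so the separating profile is an equilibrium.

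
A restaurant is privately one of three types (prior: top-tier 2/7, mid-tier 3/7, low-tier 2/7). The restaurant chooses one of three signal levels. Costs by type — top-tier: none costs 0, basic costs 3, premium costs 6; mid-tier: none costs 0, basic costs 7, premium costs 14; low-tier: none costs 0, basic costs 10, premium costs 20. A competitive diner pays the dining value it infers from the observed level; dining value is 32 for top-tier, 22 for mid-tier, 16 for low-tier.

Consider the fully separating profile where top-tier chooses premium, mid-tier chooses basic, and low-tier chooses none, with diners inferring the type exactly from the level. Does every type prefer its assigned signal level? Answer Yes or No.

Separating price premiums: premium → 32, basic → 22, none → 16.
top-tier (assigned premium): none: 16 − 0 = 16; basic: 22 − 3 = 19; premium: 32 − 6 = 26. top-tier stays.
mid-tier (assigned basic): none: 16 − 0 = 16; basic: 22 − 7 = 15; premium: 32 − 14 = 18. mid-tier prefers premium.
low-tier (assigned none): none: 16 − 0 = 16; basic: 22 − 10 = 12; premium: 32 − 20 = 12. low-tier stays.
At least one type deviates; the separating profile fails.

No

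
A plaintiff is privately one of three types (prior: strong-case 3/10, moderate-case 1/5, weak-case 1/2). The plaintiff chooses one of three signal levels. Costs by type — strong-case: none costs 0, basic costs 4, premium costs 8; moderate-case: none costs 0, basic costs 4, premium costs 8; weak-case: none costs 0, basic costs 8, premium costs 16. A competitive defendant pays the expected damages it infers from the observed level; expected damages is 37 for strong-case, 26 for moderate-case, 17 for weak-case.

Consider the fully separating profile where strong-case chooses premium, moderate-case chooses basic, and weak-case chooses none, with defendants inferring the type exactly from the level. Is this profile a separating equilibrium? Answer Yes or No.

No

Separating settlements: premium → 37, basic → 26, none → 17.
strong-case (assigned premium): none: 17 − 0 = 17; basic: 26 − 4 = 22; premium: 37 − 8 = 29. strong-case stays.
moderate-case (assigned basic): none: 17 − 0 = 17; basic: 26 − 4 = 22; premium: 37 − 8 = 29. moderate-case prefers premium.
weak-case (assigned none): none: 17 − 0 = 17; basic: 26 − 8 = 18; premium: 37 − 16 = 21. weak-case prefers premium.
At least one type deviates; the separating profile fails.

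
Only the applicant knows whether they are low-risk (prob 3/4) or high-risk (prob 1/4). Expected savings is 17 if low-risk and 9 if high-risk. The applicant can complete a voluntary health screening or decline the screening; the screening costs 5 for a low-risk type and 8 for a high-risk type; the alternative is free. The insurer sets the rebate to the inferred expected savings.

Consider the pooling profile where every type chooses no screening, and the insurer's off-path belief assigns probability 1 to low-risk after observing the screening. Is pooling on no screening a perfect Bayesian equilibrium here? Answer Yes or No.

On path, the insurer holds the prior and pays 3/4·17 + 1/4·9 = 15. Off path (the screening), believing low-risk, it pays 17.
low-risk: no screening nets 15; the screening nets 17 − 5 = 12. low-risk stays.
high-risk: no screening nets 15; the screening nets 17 − 8 = 9. high-risk stays.
No type deviates, so pooling is sustained.

Yes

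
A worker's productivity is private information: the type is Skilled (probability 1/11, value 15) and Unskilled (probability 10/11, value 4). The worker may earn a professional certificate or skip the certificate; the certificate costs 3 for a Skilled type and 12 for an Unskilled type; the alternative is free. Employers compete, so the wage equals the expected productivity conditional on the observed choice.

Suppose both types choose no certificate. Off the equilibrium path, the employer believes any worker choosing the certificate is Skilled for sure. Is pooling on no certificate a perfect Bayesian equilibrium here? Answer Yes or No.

On path, the employer holds the prior and pays 1/11·15 + 10/11·4 = 5. Off path (the certificate), believing Skilled, it pays 15.
Skilled: no certificate nets 5; the certificate nets 15 − 3 = 12. Skilled would deviate.
Unskilled: no certificate nets 5; the certificate nets 15 − 12 = 3. Unskilled stays.
A type deviates, so pooling fails.

No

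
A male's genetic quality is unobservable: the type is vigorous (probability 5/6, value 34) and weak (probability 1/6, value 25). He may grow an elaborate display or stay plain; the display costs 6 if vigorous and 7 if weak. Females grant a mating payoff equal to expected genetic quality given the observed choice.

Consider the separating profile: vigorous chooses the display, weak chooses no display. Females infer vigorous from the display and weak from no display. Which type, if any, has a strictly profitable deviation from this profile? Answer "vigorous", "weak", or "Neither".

The display pays 34; no display pays 25.
vigorous: assigned the display, nets 34 − 6 = 28; deviating to no display nets 25.
weak: assigned no display, nets 25; deviating to the display nets 34 − 7 = 27.
The weak type gains 2 by deviating.

weak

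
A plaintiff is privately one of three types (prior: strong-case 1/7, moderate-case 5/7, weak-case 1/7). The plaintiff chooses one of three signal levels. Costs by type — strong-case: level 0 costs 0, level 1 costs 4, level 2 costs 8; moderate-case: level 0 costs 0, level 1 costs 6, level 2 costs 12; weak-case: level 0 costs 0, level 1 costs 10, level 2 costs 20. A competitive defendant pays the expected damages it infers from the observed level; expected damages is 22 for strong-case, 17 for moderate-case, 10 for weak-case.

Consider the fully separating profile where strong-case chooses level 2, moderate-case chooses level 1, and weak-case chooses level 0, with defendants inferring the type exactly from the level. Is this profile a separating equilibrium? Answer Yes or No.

Yes

Separating settlements: level 2 → 22, level 1 → 17, level 0 → 10.
strong-case (assigned level 2): level 0: 10 − 0 = 10; level 1: 17 − 4 = 13; level 2: 22 − 8 = 14. strong-case stays.
moderate-case (assigned level 1): level 0: 10 − 0 = 10; level 1: 17 − 6 = 11; level 2: 22 − 12 = 10. moderate-case stays.
weak-case (assigned level 0): level 0: 10 − 0 = 10; level 1: 17 − 10 = 7; level 2: 22 − 20 = 2. weak-case stays.
Every type prefers its assigned level; separation holds.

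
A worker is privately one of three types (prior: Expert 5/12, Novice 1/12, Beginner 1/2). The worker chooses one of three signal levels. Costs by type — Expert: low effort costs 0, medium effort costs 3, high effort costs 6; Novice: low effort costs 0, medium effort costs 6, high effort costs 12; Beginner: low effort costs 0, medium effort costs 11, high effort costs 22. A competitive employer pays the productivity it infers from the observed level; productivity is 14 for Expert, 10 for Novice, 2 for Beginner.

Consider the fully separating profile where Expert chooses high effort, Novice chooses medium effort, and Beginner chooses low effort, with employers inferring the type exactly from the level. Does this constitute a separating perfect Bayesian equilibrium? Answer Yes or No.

Separating wages: high effort → 14, medium effort → 10, low effort → 2.
Expert (assigned high effort): low effort: 2 − 0 = 2; medium effort: 10 − 3 = 7; high effort: 14 − 6 = 8. Expert stays.
Novice (assigned medium effort): low effort: 2 − 0 = 2; medium effort: 10 − 6 = 4; high effort: 14 − 12 = 2. Novice stays.
Beginner (assigned low effort): low effort: 2 − 0 = 2; medium effort: 10 − 11 = -1; high effort: 14 − 22 = -8. Beginner stays.
Every type prefers its assigned level; separation holds.

Yes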